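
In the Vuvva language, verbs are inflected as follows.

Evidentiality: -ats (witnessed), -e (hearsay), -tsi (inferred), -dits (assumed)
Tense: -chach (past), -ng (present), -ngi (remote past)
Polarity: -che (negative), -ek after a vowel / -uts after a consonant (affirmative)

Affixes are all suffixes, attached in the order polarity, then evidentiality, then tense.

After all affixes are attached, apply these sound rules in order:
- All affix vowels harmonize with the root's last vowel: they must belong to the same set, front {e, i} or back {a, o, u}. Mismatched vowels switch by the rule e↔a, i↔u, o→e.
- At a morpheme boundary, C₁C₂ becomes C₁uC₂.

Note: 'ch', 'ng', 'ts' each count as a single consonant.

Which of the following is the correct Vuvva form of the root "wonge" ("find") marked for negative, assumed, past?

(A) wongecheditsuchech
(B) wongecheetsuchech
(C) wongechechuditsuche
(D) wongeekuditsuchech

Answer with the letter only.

A

Attach polarity negative -che → wongeche.
Attach evidentiality assumed -dits → wongechedits.
Attach tense past -chach → wongecheditschach.
Apply vowel harmony: wongecheditschach → wongecheditschech.
Apply epenthesis: wongecheditschech → wongecheditsuchech.
So the correct form is wongecheditsuchech, option (A).
(C) wongechechuditsuche is wrong: it has the affixes in the wrong order.
(B) wongecheetsuchech is wrong: it uses witnessed instead of assumed for evidentiality.
(D) wongeekuditsuchech is wrong: it uses affirmative instead of negative for polarity.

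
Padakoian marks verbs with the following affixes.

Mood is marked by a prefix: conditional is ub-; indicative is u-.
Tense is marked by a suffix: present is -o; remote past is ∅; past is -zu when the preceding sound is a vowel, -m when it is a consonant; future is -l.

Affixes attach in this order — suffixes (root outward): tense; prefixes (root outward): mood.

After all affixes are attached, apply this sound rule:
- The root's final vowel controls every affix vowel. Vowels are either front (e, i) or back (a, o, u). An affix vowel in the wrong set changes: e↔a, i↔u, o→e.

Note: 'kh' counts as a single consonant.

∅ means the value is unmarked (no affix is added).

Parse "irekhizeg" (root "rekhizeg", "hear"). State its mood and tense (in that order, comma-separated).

Segment: u-rekhizeg.
mood: u- → indicative.
tense: ∅ → remote past.

indicative, remote past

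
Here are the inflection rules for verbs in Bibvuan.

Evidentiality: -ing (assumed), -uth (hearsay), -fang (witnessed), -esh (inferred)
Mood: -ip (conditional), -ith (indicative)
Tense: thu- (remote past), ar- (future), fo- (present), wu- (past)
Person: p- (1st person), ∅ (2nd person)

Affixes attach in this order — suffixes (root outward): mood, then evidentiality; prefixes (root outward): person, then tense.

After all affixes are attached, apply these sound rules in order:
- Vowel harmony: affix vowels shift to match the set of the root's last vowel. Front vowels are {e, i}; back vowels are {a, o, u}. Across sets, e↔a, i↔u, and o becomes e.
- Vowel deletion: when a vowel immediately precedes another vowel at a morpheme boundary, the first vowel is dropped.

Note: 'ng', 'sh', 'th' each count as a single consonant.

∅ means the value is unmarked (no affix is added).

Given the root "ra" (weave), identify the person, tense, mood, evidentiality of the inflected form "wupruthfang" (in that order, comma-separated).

1st person, past, indicative, witnessed

Segment: wu-p-ra-ith-fang.
person: p- → 1st person.
tense: wu- → past.
mood: -ith → indicative.
evidentiality: -fang → witnessed.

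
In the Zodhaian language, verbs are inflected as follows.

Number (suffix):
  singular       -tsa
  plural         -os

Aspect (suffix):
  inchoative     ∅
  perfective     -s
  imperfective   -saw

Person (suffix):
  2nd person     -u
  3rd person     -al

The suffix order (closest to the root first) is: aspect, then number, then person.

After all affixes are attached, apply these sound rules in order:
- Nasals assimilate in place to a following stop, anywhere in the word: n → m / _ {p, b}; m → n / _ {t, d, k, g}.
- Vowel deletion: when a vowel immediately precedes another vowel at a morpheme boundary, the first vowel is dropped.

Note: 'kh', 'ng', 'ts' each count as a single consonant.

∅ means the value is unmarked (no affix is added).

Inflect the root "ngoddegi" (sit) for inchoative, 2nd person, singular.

ngoddegitsu

aspect = inchoative: zero marking, form stays ngoddegi.
Attach number singular -tsa → ngoddegitsa.
Attach person 2nd person -u → ngoddegitsau.
Nasal assimilation: no change.
Apply vowel deletion: ngoddegitsau → ngoddegitsu.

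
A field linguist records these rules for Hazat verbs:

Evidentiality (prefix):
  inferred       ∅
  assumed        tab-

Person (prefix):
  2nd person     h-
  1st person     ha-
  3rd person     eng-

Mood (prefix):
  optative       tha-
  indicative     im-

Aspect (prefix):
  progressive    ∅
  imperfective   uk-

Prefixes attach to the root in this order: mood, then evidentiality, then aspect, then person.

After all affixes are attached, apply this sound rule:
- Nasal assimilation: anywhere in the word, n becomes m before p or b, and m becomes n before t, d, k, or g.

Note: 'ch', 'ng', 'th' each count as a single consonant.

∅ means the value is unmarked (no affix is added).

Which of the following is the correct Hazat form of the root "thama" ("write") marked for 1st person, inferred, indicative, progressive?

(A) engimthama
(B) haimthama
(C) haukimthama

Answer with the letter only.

B

Attach mood indicative im- → imthama.
evidentiality = inferred: zero marking, form stays imthama.
aspect = progressive: zero marking, form stays imthama.
Attach person 1st person ha- → haimthama.
Nasal assimilation: no change.
So the correct form is haimthama, option (B).
(C) haukimthama is wrong: it uses imperfective instead of progressive for aspect.
(A) engimthama is wrong: it uses 3rd person instead of 1st person for person.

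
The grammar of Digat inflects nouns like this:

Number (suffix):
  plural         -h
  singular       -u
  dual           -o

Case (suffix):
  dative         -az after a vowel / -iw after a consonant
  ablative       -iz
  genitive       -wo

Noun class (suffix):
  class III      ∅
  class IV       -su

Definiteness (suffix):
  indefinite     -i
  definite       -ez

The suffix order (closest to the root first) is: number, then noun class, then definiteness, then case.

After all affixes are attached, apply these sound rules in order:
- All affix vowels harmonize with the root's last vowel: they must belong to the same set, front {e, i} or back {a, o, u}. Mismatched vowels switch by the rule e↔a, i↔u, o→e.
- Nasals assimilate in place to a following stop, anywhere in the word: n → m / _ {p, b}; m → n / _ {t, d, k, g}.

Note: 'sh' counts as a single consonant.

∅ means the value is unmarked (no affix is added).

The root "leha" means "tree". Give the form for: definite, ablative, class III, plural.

lehahazuz

Attach number plural -h → lehah.
noun class = class III: zero marking, form stays lehah.
Attach definiteness definite -ez → lehahez.
Attach case ablative -iz → lehaheziz.
Apply vowel harmony: lehaheziz → lehahazuz.
Nasal assimilation: no change.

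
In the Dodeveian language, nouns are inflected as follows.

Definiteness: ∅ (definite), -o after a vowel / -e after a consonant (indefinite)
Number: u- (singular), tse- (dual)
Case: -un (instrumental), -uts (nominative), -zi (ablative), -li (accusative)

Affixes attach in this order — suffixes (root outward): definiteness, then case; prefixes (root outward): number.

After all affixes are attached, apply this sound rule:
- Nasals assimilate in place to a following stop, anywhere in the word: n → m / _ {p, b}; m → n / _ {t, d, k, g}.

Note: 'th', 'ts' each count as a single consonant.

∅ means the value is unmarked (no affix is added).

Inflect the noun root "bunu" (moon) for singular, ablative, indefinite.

Attach number singular u- → ubunu.
Attach definiteness indefinite -o (after vowel 'u') → ubunuo.
Attach case ablative -zi → ubunuozi.
Nasal assimilation: no change.

ubunuozi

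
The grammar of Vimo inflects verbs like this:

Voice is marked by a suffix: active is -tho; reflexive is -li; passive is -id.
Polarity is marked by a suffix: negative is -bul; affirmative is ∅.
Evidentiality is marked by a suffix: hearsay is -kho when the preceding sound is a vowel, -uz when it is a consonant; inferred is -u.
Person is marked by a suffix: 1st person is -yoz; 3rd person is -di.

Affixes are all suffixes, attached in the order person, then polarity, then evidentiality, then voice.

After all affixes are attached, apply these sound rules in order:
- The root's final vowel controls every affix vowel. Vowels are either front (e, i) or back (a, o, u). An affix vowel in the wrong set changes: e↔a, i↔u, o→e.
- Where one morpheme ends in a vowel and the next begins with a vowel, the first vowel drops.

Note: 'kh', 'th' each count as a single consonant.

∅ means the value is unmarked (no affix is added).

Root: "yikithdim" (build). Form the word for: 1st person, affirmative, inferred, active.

yikithdimyezithe

Attach person 1st person -yoz → yikithdimyoz.
polarity = affirmative: zero marking, form stays yikithdimyoz.
Attach evidentiality inferred -u → yikithdimyozu.
Attach voice active -tho → yikithdimyozutho.
Apply vowel harmony: yikithdimyozutho → yikithdimyezithe.
Vowel deletion: no change.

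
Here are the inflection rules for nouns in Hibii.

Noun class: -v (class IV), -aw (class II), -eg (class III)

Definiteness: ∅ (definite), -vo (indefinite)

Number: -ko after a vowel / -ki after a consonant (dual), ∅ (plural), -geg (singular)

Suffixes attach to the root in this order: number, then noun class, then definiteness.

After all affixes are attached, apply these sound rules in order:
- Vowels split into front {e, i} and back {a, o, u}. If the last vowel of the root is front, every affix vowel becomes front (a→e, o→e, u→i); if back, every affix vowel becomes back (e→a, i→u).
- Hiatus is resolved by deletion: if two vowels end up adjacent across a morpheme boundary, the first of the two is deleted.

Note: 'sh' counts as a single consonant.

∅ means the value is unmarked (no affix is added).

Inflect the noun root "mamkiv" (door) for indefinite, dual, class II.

mamkivkewve

Attach number dual -ki (after consonant 'v') → mamkivki.
Attach noun class class II -aw → mamkivkiaw.
Attach definiteness indefinite -vo → mamkivkiawvo.
Apply vowel harmony: mamkivkiawvo → mamkivkiewve.
Apply vowel deletion: mamkivkiewve → mamkivkewve.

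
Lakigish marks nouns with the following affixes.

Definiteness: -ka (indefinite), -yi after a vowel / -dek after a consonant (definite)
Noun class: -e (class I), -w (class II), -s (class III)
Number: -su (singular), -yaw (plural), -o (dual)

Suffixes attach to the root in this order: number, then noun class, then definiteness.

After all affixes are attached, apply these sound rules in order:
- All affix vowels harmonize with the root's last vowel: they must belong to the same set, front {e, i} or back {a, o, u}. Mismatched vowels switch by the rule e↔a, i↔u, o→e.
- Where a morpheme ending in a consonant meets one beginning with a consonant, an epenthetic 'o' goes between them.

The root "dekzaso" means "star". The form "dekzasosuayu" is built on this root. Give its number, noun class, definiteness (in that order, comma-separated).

Segment: dekzaso-su-e-yi.
number: -su → singular.
noun class: -e → class I.
definiteness: -yi/dek → definite.

singular, class I, definite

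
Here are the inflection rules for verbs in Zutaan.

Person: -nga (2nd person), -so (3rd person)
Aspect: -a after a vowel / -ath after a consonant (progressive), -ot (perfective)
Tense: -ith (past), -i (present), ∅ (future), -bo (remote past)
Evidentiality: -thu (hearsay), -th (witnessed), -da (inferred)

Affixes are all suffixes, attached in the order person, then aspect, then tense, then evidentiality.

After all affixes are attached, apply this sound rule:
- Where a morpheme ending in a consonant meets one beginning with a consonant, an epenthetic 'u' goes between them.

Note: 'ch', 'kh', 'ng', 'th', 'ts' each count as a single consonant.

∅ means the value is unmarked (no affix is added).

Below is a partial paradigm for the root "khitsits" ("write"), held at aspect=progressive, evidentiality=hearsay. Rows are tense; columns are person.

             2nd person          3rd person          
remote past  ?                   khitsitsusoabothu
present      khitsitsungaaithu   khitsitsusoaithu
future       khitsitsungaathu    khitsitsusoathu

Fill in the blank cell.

khitsitsungaabothu

Attach person 2nd person -nga → khitsitsnga.
Attach aspect progressive -a (after vowel 'a') → khitsitsngaa.
Attach tense remote past -bo → khitsitsngaabo.
Attach evidentiality hearsay -thu → khitsitsngaabothu.
Apply epenthesis: khitsitsngaabothu → khitsitsungaabothu.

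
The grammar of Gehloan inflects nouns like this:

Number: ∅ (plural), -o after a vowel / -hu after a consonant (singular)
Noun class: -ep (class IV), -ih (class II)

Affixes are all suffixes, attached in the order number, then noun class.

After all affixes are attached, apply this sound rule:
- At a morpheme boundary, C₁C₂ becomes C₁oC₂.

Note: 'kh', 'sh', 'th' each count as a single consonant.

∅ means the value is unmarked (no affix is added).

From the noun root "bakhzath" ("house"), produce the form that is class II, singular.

Attach number singular -hu (after consonant 'th') → bakhzathhu.
Attach noun class class II -ih → bakhzathhuih.
Apply epenthesis: bakhzathhuih → bakhzathohuih.

bakhzathohuih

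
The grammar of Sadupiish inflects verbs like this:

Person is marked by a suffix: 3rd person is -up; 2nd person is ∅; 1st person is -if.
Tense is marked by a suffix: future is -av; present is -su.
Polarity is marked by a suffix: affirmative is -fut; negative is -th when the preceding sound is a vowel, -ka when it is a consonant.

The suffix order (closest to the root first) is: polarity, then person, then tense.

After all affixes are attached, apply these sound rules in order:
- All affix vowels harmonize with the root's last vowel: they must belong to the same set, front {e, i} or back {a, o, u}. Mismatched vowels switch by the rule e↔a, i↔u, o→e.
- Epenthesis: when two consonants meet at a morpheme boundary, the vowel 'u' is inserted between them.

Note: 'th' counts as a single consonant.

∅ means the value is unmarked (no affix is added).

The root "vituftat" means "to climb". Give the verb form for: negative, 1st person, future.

vituftatukaufav

Attach polarity negative -ka (after consonant 't') → vituftatka.
Attach person 1st person -if → vituftatkaif.
Attach tense future -av → vituftatkaifav.
Apply vowel harmony: vituftatkaifav → vituftatkaufav.
Apply epenthesis: vituftatkaufav → vituftatukaufav.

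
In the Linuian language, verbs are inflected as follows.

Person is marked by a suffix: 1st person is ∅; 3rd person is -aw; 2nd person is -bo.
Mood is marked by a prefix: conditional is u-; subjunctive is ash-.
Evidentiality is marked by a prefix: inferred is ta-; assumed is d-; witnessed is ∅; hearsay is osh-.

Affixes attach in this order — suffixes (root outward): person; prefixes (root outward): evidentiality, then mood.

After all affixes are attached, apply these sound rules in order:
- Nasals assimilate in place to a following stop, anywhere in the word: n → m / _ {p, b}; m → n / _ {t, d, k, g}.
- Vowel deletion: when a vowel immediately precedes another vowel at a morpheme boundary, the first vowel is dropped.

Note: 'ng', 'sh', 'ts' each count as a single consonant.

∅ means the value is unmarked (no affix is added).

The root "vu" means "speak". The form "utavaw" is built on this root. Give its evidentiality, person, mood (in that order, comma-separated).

Segment: u-ta-vu-aw.
evidentiality: ta- → inferred.
person: -aw → 3rd person.
mood: u- → conditional.

inferred, 3rd person, conditional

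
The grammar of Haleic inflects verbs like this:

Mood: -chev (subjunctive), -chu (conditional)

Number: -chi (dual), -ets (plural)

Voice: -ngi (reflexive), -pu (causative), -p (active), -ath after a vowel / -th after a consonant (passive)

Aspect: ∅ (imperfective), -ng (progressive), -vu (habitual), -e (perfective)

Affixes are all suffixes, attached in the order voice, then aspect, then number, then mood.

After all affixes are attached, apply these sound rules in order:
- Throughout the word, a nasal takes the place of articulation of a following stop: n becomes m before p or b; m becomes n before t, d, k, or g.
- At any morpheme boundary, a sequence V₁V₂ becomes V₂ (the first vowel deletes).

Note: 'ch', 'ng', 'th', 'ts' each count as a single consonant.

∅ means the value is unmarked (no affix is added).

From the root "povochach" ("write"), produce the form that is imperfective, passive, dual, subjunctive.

Attach voice passive -th (after consonant 'ch') → povochachth.
aspect = imperfective: zero marking, form stays povochachth.
Attach number dual -chi → povochachthchi.
Attach mood subjunctive -chev → povochachthchichev.
Nasal assimilation: no change.
Vowel deletion: no change.

povochachthchichev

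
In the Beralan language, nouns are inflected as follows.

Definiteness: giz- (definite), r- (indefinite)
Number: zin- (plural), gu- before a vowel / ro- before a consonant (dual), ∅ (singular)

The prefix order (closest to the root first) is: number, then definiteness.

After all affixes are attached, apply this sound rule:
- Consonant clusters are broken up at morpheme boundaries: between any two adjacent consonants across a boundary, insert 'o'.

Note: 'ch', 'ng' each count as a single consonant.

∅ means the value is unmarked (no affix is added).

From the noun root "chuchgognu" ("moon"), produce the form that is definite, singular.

number = singular: zero marking, form stays chuchgognu.
Attach definiteness definite giz- → gizchuchgognu.
Apply epenthesis: gizchuchgognu → gizochuchgognu.

gizochuchgognu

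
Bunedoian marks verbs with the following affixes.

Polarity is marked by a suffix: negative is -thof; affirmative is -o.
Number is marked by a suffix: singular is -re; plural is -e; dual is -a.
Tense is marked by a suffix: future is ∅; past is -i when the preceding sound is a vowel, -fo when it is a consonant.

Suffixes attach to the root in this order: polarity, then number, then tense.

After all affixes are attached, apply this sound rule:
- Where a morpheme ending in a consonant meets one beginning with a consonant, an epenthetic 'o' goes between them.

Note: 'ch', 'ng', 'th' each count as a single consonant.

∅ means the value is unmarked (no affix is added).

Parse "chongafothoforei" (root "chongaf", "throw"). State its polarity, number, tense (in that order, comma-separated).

negative, singular, past

Segment: chongaf-thof-re-i.
polarity: -thof → negative.
number: -re → singular.
tense: -i/fo → past.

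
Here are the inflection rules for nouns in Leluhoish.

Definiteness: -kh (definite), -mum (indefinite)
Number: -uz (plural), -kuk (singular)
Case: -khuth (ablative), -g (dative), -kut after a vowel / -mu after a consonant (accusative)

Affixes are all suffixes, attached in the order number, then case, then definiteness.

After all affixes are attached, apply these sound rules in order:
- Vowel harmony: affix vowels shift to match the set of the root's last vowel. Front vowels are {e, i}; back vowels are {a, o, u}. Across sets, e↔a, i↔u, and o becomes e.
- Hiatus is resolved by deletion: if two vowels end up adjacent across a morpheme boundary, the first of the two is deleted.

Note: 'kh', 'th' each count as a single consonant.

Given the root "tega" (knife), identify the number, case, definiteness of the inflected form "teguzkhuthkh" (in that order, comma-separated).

Segment: tega-uz-khuth-kh.
number: -uz → plural.
case: -khuth → ablative.
definiteness: -kh → definite.

plural, ablative, definite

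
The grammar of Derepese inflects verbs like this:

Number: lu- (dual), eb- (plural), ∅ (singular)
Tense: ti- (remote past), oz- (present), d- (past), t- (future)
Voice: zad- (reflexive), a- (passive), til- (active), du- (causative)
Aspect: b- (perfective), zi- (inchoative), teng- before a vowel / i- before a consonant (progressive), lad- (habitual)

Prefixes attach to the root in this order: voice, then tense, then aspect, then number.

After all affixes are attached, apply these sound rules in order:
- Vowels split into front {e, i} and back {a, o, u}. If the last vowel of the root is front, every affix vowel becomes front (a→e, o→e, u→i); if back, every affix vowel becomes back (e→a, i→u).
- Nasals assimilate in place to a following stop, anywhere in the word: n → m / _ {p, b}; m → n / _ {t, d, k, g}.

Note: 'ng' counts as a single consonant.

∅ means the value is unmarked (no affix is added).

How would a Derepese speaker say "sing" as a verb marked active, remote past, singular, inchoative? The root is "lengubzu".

Attach voice active til- → tillengubzu.
Attach tense remote past ti- → titillengubzu.
Attach aspect inchoative zi- → zititillengubzu.
number = singular: zero marking, form stays zititillengubzu.
Apply vowel harmony: zititillengubzu → zututullengubzu.
Nasal assimilation: no change.

zututullengubzu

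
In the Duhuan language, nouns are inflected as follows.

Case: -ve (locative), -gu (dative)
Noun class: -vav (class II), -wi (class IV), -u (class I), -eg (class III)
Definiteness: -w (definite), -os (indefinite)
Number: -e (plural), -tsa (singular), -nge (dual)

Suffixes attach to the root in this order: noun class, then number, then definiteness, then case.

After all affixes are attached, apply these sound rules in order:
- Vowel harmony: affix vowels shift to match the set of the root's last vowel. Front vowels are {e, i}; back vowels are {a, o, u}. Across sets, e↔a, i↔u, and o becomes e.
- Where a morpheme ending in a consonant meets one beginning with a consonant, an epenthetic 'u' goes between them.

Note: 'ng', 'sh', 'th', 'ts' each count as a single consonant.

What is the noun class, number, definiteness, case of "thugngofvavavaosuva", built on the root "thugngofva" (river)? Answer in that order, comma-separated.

class II, plural, indefinite, locative

Segment: thugngofva-vav-e-os-ve.
noun class: -vav → class II.
number: -e → plural.
definiteness: -os → indefinite.
case: -ve → locative.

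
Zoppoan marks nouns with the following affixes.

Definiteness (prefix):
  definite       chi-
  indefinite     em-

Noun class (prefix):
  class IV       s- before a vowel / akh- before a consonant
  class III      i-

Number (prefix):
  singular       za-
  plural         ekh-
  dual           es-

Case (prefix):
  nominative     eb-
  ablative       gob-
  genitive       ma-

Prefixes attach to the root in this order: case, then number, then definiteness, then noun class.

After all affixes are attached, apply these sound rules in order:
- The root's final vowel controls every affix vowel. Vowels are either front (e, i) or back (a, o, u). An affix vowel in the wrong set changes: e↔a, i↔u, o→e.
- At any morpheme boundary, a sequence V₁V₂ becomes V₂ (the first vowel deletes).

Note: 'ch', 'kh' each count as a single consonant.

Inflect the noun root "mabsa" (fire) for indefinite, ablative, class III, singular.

Attach case ablative gob- → gobmabsa.
Attach number singular za- → zagobmabsa.
Attach definiteness indefinite em- → emzagobmabsa.
Attach noun class class III i- → iemzagobmabsa.
Apply vowel harmony: iemzagobmabsa → uamzagobmabsa.
Apply vowel deletion: uamzagobmabsa → amzagobmabsa.

amzagobmabsa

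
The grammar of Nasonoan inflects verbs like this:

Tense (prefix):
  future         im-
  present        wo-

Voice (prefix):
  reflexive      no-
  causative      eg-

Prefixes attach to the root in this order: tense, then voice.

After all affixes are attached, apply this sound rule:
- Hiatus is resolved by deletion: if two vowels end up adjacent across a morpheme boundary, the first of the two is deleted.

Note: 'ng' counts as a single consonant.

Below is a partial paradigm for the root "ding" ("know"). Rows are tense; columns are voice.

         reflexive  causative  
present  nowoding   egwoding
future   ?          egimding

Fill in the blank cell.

Attach tense future im- → imding.
Attach voice reflexive no- → noimding.
Apply vowel deletion: noimding → nimding.

nimding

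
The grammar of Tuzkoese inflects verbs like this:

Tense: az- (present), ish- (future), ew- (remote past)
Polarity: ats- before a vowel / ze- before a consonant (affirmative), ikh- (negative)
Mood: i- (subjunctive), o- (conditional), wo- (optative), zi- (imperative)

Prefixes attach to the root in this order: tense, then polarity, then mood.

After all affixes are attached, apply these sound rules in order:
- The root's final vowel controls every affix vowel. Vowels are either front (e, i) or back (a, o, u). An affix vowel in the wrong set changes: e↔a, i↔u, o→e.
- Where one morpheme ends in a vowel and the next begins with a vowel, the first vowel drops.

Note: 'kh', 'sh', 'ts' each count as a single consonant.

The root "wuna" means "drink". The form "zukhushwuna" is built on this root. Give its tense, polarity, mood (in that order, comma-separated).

Segment: zi-ikh-ish-wuna.
tense: ish- → future.
polarity: ikh- → negative.
mood: zi- → imperative.

future, negative, imperative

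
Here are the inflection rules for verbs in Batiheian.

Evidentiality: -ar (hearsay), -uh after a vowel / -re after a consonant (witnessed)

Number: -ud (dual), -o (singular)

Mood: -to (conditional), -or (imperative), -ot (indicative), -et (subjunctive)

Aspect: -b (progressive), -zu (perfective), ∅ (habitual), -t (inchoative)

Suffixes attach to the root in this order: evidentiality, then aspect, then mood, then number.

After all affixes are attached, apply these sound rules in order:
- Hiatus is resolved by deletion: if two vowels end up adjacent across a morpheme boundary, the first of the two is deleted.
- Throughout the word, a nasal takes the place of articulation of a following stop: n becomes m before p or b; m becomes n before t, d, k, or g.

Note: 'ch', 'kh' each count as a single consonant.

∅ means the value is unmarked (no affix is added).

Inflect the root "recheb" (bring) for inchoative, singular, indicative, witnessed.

Attach evidentiality witnessed -re (after consonant 'b') → rechebre.
Attach aspect inchoative -t → rechebret.
Attach mood indicative -ot → rechebretot.
Attach number singular -o → rechebretoto.
Vowel deletion: no change.
Nasal assimilation: no change.

rechebretoto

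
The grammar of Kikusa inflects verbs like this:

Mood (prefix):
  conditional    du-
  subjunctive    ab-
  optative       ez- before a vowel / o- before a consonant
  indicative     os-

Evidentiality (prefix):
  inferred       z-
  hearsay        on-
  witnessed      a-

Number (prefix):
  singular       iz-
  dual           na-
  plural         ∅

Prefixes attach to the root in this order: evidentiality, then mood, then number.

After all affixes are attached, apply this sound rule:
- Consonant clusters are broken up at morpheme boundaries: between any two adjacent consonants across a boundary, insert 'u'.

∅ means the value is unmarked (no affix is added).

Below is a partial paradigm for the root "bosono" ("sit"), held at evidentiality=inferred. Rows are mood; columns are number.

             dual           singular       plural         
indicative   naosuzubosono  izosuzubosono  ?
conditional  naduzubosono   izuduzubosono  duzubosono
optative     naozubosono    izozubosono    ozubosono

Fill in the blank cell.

osuzubosono

Attach evidentiality inferred z- → zbosono.
Attach mood indicative os- → oszbosono.
number = plural: zero marking, form stays oszbosono.
Apply epenthesis: oszbosono → osuzubosono.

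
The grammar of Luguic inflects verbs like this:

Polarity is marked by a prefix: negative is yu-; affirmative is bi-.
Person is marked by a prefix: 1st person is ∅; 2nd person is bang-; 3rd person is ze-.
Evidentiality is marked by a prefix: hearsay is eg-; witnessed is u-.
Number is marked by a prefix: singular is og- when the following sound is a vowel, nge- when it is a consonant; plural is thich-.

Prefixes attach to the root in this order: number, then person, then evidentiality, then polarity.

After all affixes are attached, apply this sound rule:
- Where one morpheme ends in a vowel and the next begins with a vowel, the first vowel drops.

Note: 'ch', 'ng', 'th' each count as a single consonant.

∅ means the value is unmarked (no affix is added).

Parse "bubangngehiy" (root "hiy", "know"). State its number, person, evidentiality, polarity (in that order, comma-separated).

Segment: bi-u-bang-nge-hiy.
number: og/nge- → singular.
person: bang- → 2nd person.
evidentiality: u- → witnessed.
polarity: bi- → affirmative.

singular, 2nd person, witnessed, affirmative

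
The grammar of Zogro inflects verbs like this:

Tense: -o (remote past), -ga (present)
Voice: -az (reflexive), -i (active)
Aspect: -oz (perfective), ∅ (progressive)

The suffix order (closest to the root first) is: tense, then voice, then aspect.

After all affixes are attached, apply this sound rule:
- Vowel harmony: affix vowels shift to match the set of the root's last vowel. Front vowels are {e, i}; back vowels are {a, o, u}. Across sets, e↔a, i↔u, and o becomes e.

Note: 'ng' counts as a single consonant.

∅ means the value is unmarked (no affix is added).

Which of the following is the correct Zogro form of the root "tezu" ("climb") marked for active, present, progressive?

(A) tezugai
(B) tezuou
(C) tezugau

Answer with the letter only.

C

Attach tense present -ga → tezuga.
Attach voice active -i → tezugai.
aspect = progressive: zero marking, form stays tezugai.
Apply vowel harmony: tezugai → tezugau.
So the correct form is tezugau, option (C).
(B) tezuou is wrong: it uses remote past instead of present for tense.
(A) tezugai is wrong: it fails to apply the sound rule(s).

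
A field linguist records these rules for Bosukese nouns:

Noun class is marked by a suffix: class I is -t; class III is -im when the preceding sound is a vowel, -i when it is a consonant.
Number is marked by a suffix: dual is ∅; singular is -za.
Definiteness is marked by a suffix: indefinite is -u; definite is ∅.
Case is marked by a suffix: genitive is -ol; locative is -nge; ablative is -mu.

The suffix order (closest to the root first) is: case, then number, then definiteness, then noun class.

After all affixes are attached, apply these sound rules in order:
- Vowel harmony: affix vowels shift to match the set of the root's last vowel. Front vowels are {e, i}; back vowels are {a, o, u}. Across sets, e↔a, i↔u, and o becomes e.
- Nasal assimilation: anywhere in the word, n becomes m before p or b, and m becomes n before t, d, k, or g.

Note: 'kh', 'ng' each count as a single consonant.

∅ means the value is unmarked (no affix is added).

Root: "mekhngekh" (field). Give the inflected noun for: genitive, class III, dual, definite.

mekhngekheli

Attach case genitive -ol → mekhngekhol.
number = dual: zero marking, form stays mekhngekhol.
definiteness = definite: zero marking, form stays mekhngekhol.
Attach noun class class III -i (after consonant 'l') → mekhngekholi.
Apply vowel harmony: mekhngekholi → mekhngekheli.
Nasal assimilation: no change.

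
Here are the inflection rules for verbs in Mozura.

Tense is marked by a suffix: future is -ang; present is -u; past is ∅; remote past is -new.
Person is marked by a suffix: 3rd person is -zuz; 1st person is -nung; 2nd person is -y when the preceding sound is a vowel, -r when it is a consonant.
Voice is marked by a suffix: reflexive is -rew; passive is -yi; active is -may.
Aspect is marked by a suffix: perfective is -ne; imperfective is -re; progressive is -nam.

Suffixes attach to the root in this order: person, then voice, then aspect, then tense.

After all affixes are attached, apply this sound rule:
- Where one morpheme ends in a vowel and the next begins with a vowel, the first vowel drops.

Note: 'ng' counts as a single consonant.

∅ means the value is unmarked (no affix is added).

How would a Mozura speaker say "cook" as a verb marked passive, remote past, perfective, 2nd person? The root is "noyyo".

Attach person 2nd person -y (after vowel 'o') → noyyoy.
Attach voice passive -yi → noyyoyyi.
Attach aspect perfective -ne → noyyoyyine.
Attach tense remote past -new → noyyoyyinenew.
Vowel deletion: no change.

noyyoyyinenew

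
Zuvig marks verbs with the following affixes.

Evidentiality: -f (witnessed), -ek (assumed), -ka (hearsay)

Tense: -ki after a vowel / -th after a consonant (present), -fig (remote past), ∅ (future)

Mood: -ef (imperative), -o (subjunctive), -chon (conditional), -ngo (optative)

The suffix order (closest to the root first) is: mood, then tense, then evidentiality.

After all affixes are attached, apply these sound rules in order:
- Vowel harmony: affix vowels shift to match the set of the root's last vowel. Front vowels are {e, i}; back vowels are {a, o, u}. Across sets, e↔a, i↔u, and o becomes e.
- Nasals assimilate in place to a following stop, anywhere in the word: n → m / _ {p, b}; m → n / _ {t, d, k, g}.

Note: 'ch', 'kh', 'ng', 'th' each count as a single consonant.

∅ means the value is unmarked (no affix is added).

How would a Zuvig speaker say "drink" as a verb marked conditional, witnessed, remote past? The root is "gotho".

gothochonfugf

Attach mood conditional -chon → gothochon.
Attach tense remote past -fig → gothochonfig.
Attach evidentiality witnessed -f → gothochonfigf.
Apply vowel harmony: gothochonfigf → gothochonfugf.
Nasal assimilation: no change.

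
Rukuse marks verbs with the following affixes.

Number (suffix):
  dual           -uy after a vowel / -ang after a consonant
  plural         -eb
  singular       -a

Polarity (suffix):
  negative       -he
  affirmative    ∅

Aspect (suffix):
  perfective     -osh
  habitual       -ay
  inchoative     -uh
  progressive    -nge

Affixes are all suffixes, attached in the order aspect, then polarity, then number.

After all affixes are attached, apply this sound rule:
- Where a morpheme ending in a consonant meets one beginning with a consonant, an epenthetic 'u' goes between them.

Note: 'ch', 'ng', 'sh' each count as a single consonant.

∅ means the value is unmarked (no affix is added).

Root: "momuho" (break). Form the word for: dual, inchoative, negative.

momuhouhuheuy

Attach aspect inchoative -uh → momuhouh.
Attach polarity negative -he → momuhouhhe.
Attach number dual -uy (after vowel 'e') → momuhouhheuy.
Apply epenthesis: momuhouhheuy → momuhouhuheuy.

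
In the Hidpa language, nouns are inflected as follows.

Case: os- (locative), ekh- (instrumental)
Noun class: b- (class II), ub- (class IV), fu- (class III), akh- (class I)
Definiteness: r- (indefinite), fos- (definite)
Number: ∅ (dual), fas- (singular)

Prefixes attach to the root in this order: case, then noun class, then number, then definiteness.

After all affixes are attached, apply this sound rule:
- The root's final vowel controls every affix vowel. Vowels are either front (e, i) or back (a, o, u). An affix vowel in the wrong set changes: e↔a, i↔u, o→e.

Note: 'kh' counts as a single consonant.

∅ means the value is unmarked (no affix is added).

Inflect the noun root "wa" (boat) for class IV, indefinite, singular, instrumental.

rfasubakhwa

Attach case instrumental ekh- → ekhwa.
Attach noun class class IV ub- → ubekhwa.
Attach number singular fas- → fasubekhwa.
Attach definiteness indefinite r- → rfasubekhwa.
Apply vowel harmony: rfasubekhwa → rfasubakhwa.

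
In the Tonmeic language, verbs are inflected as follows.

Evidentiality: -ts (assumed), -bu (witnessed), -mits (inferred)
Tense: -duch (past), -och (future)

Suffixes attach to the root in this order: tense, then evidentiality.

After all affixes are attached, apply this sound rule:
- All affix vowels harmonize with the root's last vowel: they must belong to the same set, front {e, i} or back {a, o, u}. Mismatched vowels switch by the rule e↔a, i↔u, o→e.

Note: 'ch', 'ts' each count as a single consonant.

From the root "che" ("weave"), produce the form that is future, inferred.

Attach tense future -och → cheoch.
Attach evidentiality inferred -mits → cheochmits.
Apply vowel harmony: cheochmits → cheechmits.

cheechmits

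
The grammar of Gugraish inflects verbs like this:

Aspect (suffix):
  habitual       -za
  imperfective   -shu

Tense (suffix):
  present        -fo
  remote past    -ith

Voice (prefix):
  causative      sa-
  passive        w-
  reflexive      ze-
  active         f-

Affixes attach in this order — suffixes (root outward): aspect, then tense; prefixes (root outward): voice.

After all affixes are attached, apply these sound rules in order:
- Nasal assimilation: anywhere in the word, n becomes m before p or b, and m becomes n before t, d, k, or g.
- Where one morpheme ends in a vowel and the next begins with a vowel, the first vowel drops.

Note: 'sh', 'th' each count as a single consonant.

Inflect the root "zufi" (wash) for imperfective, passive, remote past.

Attach voice passive w- → wzufi.
Attach aspect imperfective -shu → wzufishu.
Attach tense remote past -ith → wzufishuith.
Nasal assimilation: no change.
Apply vowel deletion: wzufishuith → wzufishith.

wzufishith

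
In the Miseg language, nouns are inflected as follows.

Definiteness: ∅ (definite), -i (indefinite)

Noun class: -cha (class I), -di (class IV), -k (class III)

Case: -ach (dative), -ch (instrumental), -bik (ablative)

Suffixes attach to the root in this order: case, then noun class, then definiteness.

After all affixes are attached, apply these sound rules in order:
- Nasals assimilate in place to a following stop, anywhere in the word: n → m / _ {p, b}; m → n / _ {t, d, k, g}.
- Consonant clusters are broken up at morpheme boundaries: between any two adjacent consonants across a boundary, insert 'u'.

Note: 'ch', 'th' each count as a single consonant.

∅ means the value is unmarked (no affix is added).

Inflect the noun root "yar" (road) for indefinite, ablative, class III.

yarubikuki

Attach case ablative -bik → yarbik.
Attach noun class class III -k → yarbikk.
Attach definiteness indefinite -i → yarbikki.
Nasal assimilation: no change.
Apply epenthesis: yarbikki → yarubikuki.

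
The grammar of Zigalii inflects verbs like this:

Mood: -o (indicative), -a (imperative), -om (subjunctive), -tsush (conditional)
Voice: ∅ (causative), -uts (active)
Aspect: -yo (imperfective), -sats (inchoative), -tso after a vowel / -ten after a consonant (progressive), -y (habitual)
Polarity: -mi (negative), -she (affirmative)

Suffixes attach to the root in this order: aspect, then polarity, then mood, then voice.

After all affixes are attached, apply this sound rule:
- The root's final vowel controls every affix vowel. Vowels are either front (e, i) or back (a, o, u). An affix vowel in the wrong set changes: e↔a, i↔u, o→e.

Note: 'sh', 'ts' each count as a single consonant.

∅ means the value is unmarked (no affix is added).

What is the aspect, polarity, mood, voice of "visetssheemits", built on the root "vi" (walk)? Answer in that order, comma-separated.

Segment: vi-sats-she-om-uts.
aspect: -sats → inchoative.
polarity: -she → affirmative.
mood: -om → subjunctive.
voice: -uts → active.

inchoative, affirmative, subjunctive, active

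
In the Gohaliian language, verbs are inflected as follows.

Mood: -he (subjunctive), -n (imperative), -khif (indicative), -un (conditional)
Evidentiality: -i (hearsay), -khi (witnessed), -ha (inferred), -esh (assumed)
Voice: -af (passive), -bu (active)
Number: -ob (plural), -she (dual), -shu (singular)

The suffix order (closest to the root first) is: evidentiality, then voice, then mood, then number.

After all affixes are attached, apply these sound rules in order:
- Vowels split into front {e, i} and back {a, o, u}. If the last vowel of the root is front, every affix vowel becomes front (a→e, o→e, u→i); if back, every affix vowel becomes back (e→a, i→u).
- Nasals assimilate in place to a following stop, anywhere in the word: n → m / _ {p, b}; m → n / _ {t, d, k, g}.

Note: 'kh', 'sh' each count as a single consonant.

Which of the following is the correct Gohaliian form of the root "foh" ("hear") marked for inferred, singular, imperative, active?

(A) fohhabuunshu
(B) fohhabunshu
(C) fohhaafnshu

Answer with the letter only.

B

Attach evidentiality inferred -ha → fohha.
Attach voice active -bu → fohhabu.
Attach mood imperative -n → fohhabun.
Attach number singular -shu → fohhabunshu.
Vowel harmony: no change.
Nasal assimilation: no change.
So the correct form is fohhabunshu, option (B).
(C) fohhaafnshu is wrong: it uses passive instead of active for voice.
(A) fohhabuunshu is wrong: it uses conditional instead of imperative for mood.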